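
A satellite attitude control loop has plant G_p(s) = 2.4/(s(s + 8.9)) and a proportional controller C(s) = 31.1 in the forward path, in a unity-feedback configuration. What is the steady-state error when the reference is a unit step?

0

The open loop C(s)G_p(s) has a pole at the origin (type 1), so the static position error constant is infinite and e_ss = 1/(1+∞) = 0.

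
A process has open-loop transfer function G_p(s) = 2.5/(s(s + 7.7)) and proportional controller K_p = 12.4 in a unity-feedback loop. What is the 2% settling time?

T_s ≈ 1.04 s

Closed-loop characteristic equation: s² + 7.7s + 31 = 0, so ω_n = 5.568 rad/s and ζ = 7.7/(2·5.568) = 0.6915.
2% settling time T_s ≈ 4/(ζω_n) = 4/3.85 = 1.04 s.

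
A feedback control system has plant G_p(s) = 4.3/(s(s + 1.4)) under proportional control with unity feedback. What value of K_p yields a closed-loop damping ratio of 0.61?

K_p = 0.306

Closed-loop characteristic equation: s² + 1.4s + K_p·4.3 = 0.
So ω_n = √(4.3K_p) and 2ζω_n = 1.4, giving ζ = 1.4/(2√(4.3K_p)).
Setting ζ = 0.61: √(4.3K_p) = 1.4/(2·0.61) = 1.148, so K_p = 1.317/4.3 = 0.306.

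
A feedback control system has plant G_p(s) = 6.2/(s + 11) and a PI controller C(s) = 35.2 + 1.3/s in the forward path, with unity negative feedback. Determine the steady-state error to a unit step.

The open loop C(s)G_p(s) has a pole at the origin (type 1), so the static position error constant is infinite and e_ss = 1/(1+∞) = 0.

0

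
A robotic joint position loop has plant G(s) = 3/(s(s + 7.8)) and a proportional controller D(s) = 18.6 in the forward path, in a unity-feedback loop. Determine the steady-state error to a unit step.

0

The open loop D(s)G(s) has a pole at the origin (type 1), so the static position error constant is infinite and e_ss = 1/(1+∞) = 0.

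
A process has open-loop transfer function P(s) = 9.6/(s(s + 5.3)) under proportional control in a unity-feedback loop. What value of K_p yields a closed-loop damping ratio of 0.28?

K_p = 9.33

Closed-loop characteristic equation: s² + 5.3s + K_p·9.6 = 0.
So ω_n = √(9.6K_p) and 2ζω_n = 5.3, giving ζ = 5.3/(2√(9.6K_p)).
Setting ζ = 0.28: √(9.6K_p) = 5.3/(2·0.28) = 9.464, so K_p = 89.57/9.6 = 9.33.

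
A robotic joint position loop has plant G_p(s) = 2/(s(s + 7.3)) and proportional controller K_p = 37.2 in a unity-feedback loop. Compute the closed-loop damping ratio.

1 + K_p·G_p(s) = 0 gives s² + 7.3s + 74.4 = 0.
Matching s² + 2ζω_n s + ω_n²: ω_n = √74.4 = 8.626 rad/s and 2ζω_n = 7.3, so ζ = 7.3/(2·8.626) = 0.423.

ζ = 0.423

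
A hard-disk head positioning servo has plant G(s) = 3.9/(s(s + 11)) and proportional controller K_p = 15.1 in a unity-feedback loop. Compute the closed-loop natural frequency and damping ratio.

ω_n = 7.67 rad/s, ζ = 0.717

The closed-loop denominator is s(s+11) + 15.1·3.9 = s² + 11s + 58.89.
So ω_n² = 58.89 ⇒ ω_n = 7.674 rad/s, and ζ = 11/(2ω_n) = 0.717.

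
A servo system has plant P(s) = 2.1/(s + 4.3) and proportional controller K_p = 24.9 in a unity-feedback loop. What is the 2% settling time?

T_s ≈ 0.0707 s

Closed-loop transfer function: T(s) = K_p·P(s)/(1 + K_p·P(s)) = 52.29/(s + 4.3 + 52.29) = 52.29/(s + 56.59).
Time constant τ = 1/56.59 = 0.01767 s, so the 2% settling time is about 4τ = 0.0707 s.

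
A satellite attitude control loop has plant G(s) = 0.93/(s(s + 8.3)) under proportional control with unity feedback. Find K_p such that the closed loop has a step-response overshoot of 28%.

K_p = 131

From %OS = 100·exp(−πζ/√(1−ζ²)) = 28%, ζ = −ln(0.28)/√(π²+ln²(0.28)) = 0.3755.
Characteristic equation s² + 8.3s + 0.93K_p = 0 gives ζ = 8.3/(2√(0.93K_p)).
Setting ζ = 0.3755: √(0.93K_p) = 8.3/(2·0.3755) = 11.05, so K_p = 122.1/0.93 = 131.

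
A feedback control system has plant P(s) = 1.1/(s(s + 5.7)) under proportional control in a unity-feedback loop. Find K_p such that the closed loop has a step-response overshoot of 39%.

K_p = 89.6

From %OS = 100·exp(−πζ/√(1−ζ²)) = 39%, ζ = −ln(0.39)/√(π²+ln²(0.39)) = 0.2871.
Characteristic equation s² + 5.7s + 1.1K_p = 0 gives ζ = 5.7/(2√(1.1K_p)).
Setting ζ = 0.2871: √(1.1K_p) = 5.7/(2·0.2871) = 9.927, so K_p = 98.54/1.1 = 89.6.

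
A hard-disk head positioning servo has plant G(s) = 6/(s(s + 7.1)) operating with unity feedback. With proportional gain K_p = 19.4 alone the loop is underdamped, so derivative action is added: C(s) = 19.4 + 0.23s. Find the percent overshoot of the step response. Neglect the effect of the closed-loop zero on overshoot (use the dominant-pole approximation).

26.1%

Forward path: (19.4 + 0.23s)·6/(s(s+7.1)). The closed-loop characteristic equation is s² + (7.1 + 6·0.23)s + 6·19.4 = 0.
That is s² + 8.48s + 116.4 = 0, so ω_n = 10.79 rad/s and ζ = 8.48/(2·10.79) = 0.393.
%OS = 100·exp(−πζ/√(1−ζ²)) = 26.1%.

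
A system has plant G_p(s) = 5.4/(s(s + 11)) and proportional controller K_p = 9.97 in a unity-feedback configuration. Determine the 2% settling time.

T_s ≈ 0.727 s

Closed-loop characteristic equation: s² + 11s + 53.84 = 0, so ω_n = 7.337 rad/s and ζ = 11/(2·7.337) = 0.7496.
2% settling time T_s ≈ 4/(ζω_n) = 4/5.5 = 0.727 s.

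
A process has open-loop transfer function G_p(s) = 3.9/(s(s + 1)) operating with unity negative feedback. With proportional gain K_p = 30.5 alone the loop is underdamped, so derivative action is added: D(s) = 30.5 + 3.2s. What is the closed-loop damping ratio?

ζ = 0.618

Forward path: (30.5 + 3.2s)·3.9/(s(s+1)). The closed-loop characteristic equation is s² + (1 + 3.9·3.2)s + 3.9·30.5 = 0.
That is s² + 13.48s + 119 = 0, so ω_n = 10.91 rad/s and ζ = 13.48/(2·10.91) = 0.618.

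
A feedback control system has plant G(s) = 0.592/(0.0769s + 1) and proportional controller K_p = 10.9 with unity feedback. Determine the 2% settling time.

T_s ≈ 0.0413 s

Closed loop: T(s) = K_p·G/(1+K_p·G) = 6.453/(0.0769s + 1 + 6.453), with pole at s = −(1 + 6.453)/0.0769 = −96.92.
τ = 1/96.92 = 0.01032 s, so 2% settling time ≈ 4τ = 0.0413 s.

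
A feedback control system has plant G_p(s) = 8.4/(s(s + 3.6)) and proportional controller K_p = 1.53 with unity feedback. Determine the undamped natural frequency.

The closed-loop denominator is s(s+3.6) + 1.53·8.4 = s² + 3.6s + 12.85.
So ω_n² = 12.85 ⇒ ω_n = 3.585 rad/s, and ζ = 3.6/(2ω_n) = 0.502.

ω_n = 3.58 rad/s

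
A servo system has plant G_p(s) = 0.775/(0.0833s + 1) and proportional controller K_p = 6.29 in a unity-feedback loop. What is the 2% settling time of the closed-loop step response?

T_s ≈ 0.0567 s

Closed loop: T(s) = K_p·G_p/(1+K_p·G_p) = 4.875/(0.0833s + 1 + 4.875), with pole at s = −(1 + 4.875)/0.0833 = −70.53.
τ = 1/70.53 = 0.01418 s, so 2% settling time ≈ 4τ = 0.0567 s.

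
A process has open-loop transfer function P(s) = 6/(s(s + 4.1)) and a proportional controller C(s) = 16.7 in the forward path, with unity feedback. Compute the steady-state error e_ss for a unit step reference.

0

The open loop C(s)P(s) has a pole at the origin (type 1), so the static position error constant is infinite and e_ss = 1/(1+∞) = 0.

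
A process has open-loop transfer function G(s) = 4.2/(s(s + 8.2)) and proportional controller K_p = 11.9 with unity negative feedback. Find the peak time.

T_p = 0.545 s

Closed-loop characteristic equation: s² + 8.2s + 49.98 = 0, so ω_n = 7.07 rad/s and ζ = 8.2/(2·7.07) = 0.5799.
Damped frequency ω_d = ω_n√(1−ζ²) = 5.759 rad/s, so peak time T_p = π/ω_d = 0.545 s.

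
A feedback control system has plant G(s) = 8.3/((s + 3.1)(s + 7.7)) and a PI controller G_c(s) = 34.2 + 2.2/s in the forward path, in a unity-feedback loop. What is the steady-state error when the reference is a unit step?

The open loop G_c(s)G(s) has a pole at the origin (type 1), so the static position error constant is infinite and e_ss = 1/(1+∞) = 0.

0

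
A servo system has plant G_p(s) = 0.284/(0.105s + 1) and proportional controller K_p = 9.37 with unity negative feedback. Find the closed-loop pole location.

s = -34.87

Closed loop: T(s) = K_p·G_p/(1+K_p·G_p) = 2.661/(0.105s + 1 + 2.661), with pole at s = −(1 + 2.661)/0.105 = −34.87.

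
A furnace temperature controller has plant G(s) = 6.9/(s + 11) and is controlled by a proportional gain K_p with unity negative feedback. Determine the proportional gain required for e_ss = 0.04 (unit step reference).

K_p = 38.3

For a type-0 loop with proportional control, e_ss = 1/(1 + K_p·G(0)).
G(0) = 0.6273. Require 1/(1 + K_p·0.6273) = 0.04, so 1 + 0.6273·K_p = 25.
K_p = (25 − 1)/0.6273 = 38.3.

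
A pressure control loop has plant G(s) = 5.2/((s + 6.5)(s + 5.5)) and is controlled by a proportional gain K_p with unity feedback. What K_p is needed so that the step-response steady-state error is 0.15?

K_p = 39

The loop is type 0, so e_ss(step) = 1/(1 + K_pos) with K_pos = K_p·G(0).
G(0) = 0.1455. Require 1/(1 + K_p·0.1455) = 0.15, so 1 + 0.1455·K_p = 6.667.
K_p = (6.667 − 1)/0.1455 = 39.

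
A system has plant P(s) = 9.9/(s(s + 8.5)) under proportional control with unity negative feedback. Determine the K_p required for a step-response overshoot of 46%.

K_p = 31.7

From %OS = 100·exp(−πζ/√(1−ζ²)) = 46%, ζ = −ln(0.46)/√(π²+ln²(0.46)) = 0.24.
Characteristic equation s² + 8.5s + 9.9K_p = 0 gives ζ = 8.5/(2√(9.9K_p)).
Setting ζ = 0.24: √(9.9K_p) = 8.5/(2·0.24) = 17.71, so K_p = 313.7/9.9 = 31.7.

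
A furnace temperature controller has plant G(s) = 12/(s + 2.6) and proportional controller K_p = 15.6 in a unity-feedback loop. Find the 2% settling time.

T_s ≈ 0.0211 s

Closed-loop transfer function: T(s) = K_p·G(s)/(1 + K_p·G(s)) = 187.2/(s + 2.6 + 187.2) = 187.2/(s + 189.8).
Time constant τ = 1/189.8 = 0.005269 s, so the 2% settling time is about 4τ = 0.0211 s.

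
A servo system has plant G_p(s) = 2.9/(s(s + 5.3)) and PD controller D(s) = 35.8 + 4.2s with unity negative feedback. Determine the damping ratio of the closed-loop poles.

Forward path: (35.8 + 4.2s)·2.9/(s(s+5.3)). The closed-loop characteristic equation is s² + (5.3 + 2.9·4.2)s + 2.9·35.8 = 0.
That is s² + 17.48s + 103.8 = 0, so ω_n = 10.19 rad/s and ζ = 17.48/(2·10.19) = 0.8578.

ζ = 0.858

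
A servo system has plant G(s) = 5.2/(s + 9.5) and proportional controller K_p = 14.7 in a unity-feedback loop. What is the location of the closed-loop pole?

Closed-loop transfer function: T(s) = K_p·G(s)/(1 + K_p·G(s)) = 76.44/(s + 9.5 + 76.44) = 76.44/(s + 85.94).
The closed-loop pole is at s = −85.94.

s = -85.94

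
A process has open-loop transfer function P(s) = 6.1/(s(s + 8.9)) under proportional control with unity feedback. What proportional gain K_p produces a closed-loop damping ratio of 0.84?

K_p = 4.6

Closed-loop characteristic equation: s² + 8.9s + K_p·6.1 = 0.
So ω_n = √(6.1K_p) and 2ζω_n = 8.9, giving ζ = 8.9/(2√(6.1K_p)).
Setting ζ = 0.84: √(6.1K_p) = 8.9/(2·0.84) = 5.298, so K_p = 28.06/6.1 = 4.6.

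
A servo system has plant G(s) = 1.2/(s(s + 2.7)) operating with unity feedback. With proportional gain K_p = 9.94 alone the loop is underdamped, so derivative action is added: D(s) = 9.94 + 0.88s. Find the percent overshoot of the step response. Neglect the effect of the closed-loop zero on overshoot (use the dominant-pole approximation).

Forward path: (9.94 + 0.88s)·1.2/(s(s+2.7)). The closed-loop characteristic equation is s² + (2.7 + 1.2·0.88)s + 1.2·9.94 = 0.
That is s² + 3.756s + 11.93 = 0, so ω_n = 3.454 rad/s and ζ = 3.756/(2·3.454) = 0.5438.
%OS = 100·exp(−πζ/√(1−ζ²)) = 13.1%.

13.1%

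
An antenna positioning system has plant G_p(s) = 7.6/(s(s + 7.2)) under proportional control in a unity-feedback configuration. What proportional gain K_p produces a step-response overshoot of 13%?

From %OS = 100·exp(−πζ/√(1−ζ²)) = 13%, ζ = −ln(0.13)/√(π²+ln²(0.13)) = 0.5446.
Characteristic equation s² + 7.2s + 7.6K_p = 0 gives ζ = 7.2/(2√(7.6K_p)).
Setting ζ = 0.5446: √(7.6K_p) = 7.2/(2·0.5446) = 6.61, so K_p = 43.69/7.6 = 5.75.

K_p = 5.75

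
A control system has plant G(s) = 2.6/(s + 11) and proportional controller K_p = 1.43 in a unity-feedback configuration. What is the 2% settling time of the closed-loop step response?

T_s ≈ 0.272 s

Closed-loop transfer function: T(s) = K_p·G(s)/(1 + K_p·G(s)) = 3.718/(s + 11 + 3.718) = 3.718/(s + 14.72).
Time constant τ = 1/14.72 = 0.06794 s, so the 2% settling time is about 4τ = 0.272 s.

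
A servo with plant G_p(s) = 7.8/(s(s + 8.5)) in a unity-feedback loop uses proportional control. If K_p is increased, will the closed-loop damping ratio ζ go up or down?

ζ = 8.5/(2√(7.8K_p)); increasing K_p raises the denominator, so ζ falls.

decrease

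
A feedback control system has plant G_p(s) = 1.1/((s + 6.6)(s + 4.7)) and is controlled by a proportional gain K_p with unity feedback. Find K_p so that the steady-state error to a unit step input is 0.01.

Steady-state error for a unit step on this type-0 loop is 1/(1 + K_p·G_p(0)).
G_p(0) = 0.03546. Require 1/(1 + K_p·0.03546) = 0.01, so 1 + 0.03546·K_p = 100.
K_p = (100 − 1)/0.03546 = 2790.

K_p = 2790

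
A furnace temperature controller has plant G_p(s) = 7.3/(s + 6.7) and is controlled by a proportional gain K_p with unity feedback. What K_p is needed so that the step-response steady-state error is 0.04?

K_p = 22

For a type-0 loop with proportional control, e_ss = 1/(1 + K_p·G_p(0)).
G_p(0) = 1.09. Require 1/(1 + K_p·1.09) = 0.04, so 1 + 1.09·K_p = 25.
K_p = (25 − 1)/1.09 = 22.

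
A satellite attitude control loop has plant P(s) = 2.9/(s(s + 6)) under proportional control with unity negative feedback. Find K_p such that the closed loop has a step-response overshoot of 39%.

From %OS = 100·exp(−πζ/√(1−ζ²)) = 39%, ζ = −ln(0.39)/√(π²+ln²(0.39)) = 0.2871.
Characteristic equation s² + 6s + 2.9K_p = 0 gives ζ = 6/(2√(2.9K_p)).
Setting ζ = 0.2871: √(2.9K_p) = 6/(2·0.2871) = 10.45, so K_p = 109.2/2.9 = 37.6.

K_p = 37.6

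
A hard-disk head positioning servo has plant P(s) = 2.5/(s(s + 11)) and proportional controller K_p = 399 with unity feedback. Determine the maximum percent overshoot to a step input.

57.4%

From 1 + K_pP(s) = 0: s² + 11s + 997.5 = 0 ⇒ ω_n = 31.58, ζ = 0.1741.
%OS = 100·exp(−πζ/√(1−ζ²)) = 100·exp(−π·0.1741/√0.9697) = 57.4%.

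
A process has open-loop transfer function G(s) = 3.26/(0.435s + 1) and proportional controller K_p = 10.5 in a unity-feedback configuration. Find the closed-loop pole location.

s = -80.99

Closed loop: T(s) = K_p·G/(1+K_p·G) = 34.23/(0.435s + 1 + 34.23), with pole at s = −(1 + 34.23)/0.435 = −80.99.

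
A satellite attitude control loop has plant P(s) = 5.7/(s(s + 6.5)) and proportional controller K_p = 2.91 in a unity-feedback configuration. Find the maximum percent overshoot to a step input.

Closed-loop characteristic equation: s² + 6.5s + 16.59 = 0, so ω_n = 4.073 rad/s and ζ = 6.5/(2·4.073) = 0.798.
%OS = 100·exp(−πζ/√(1−ζ²)) = 100·exp(−π·0.798/√0.3632) = 1.56%.

1.56%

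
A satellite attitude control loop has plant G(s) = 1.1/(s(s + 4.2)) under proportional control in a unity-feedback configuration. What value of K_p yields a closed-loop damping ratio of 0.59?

K_p = 11.5

Closed-loop characteristic equation: s² + 4.2s + K_p·1.1 = 0.
So ω_n = √(1.1K_p) and 2ζω_n = 4.2, giving ζ = 4.2/(2√(1.1K_p)).
Setting ζ = 0.59: √(1.1K_p) = 4.2/(2·0.59) = 3.559, so K_p = 12.67/1.1 = 11.5.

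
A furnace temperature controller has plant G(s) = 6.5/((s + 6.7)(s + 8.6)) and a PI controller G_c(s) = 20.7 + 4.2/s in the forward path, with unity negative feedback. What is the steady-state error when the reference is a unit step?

0

The open loop G_c(s)G(s) has a pole at the origin (type 1), so the static position error constant is infinite and e_ss = 1/(1+∞) = 0.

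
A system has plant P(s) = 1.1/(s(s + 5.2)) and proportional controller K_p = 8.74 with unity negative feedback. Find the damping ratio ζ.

ζ = 0.839

The closed-loop denominator is s(s+5.2) + 8.74·1.1 = s² + 5.2s + 9.614.
Matching s² + 2ζω_n s + ω_n²: ω_n = √9.614 = 3.101 rad/s and 2ζω_n = 5.2, so ζ = 5.2/(2·3.101) = 0.839.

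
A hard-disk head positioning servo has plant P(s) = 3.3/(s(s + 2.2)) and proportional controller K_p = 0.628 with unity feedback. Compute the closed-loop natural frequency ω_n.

ω_n = 1.44 rad/s

The closed-loop denominator is s(s+2.2) + 0.628·3.3 = s² + 2.2s + 2.072.
Matching s² + 2ζω_n s + ω_n²: ω_n = √2.072 = 1.44 rad/s and 2ζω_n = 2.2, so ζ = 2.2/(2·1.44) = 0.764.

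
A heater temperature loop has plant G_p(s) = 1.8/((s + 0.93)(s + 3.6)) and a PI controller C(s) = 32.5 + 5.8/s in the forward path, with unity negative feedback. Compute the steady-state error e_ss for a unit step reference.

0

The open loop C(s)G_p(s) has a pole at the origin (type 1), so the static position error constant is infinite and e_ss = 1/(1+∞) = 0.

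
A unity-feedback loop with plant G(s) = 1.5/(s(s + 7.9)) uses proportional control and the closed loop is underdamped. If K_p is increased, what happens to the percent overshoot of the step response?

increase

Characteristic equation s² + 7.9s + K_p·1.5 = 0: raising K_p raises ω_n while 2ζω_n = 7.9 is fixed, so ζ falls and overshoot grows.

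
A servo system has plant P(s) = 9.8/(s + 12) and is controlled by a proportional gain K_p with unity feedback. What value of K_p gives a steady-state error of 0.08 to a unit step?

The loop is type 0, so e_ss(step) = 1/(1 + K_pos) with K_pos = K_p·P(0).
P(0) = 0.8167. Require 1/(1 + K_p·0.8167) = 0.08, so 1 + 0.8167·K_p = 12.5.
K_p = (12.5 − 1)/0.8167 = 14.1.

K_p = 14.1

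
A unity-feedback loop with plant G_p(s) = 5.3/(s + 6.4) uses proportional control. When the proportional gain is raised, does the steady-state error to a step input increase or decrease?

e_ss = 1/(1 + K_p·G_p(0)); a larger K_p raises the denominator, so e_ss decreases.

decrease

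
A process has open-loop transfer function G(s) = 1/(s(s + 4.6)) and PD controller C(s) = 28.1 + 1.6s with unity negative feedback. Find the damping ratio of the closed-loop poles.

ζ = 0.585

Forward path: (28.1 + 1.6s)·1/(s(s+4.6)). The closed-loop characteristic equation is s² + (4.6 + 1·1.6)s + 1·28.1 = 0.
That is s² + 6.2s + 28.1 = 0, so ω_n = 5.301 rad/s and ζ = 6.2/(2·5.301) = 0.5848.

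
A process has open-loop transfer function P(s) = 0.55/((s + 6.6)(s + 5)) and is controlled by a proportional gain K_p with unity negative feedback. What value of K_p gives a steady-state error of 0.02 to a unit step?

The loop is type 0, so e_ss(step) = 1/(1 + K_pos) with K_pos = K_p·P(0).
P(0) = 0.01667. Require 1/(1 + K_p·0.01667) = 0.02, so 1 + 0.01667·K_p = 50.
K_p = (50 − 1)/0.01667 = 2940.

K_p = 2940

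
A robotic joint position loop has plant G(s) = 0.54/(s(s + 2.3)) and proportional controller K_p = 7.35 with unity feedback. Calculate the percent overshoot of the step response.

The closed-loop denominator s² + 2.3s + 3.969 gives ω_n = √3.969 = 1.992 and ζ = 2.3/(2ω_n) = 0.5772.
%OS = 100·exp(−πζ/√(1−ζ²)) = 100·exp(−π·0.5772/√0.6668) = 10.9%.

10.9%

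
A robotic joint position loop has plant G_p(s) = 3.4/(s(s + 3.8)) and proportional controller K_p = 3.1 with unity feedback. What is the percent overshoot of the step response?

10.4%

The closed-loop denominator s² + 3.8s + 10.54 gives ω_n = √10.54 = 3.247 and ζ = 3.8/(2ω_n) = 0.5852.
%OS = 100·exp(−πζ/√(1−ζ²)) = 100·exp(−π·0.5852/√0.6575) = 10.4%.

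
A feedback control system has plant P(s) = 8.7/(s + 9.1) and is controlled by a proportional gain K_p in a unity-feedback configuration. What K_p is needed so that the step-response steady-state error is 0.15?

The loop is type 0, so e_ss(step) = 1/(1 + K_pos) with K_pos = K_p·P(0).
P(0) = 0.956. Require 1/(1 + K_p·0.956) = 0.15, so 1 + 0.956·K_p = 6.667.
K_p = (6.667 − 1)/0.956 = 5.93.

K_p = 5.93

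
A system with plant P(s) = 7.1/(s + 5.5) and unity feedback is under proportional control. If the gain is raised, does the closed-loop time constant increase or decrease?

decrease

Closed-loop pole is at s = −(5.5+K_p·7.1); larger K_p moves it further left, so τ = 1/(5.5+K_p·7.1) decreases.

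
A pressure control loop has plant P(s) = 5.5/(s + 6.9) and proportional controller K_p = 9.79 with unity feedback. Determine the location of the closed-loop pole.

Closed-loop transfer function: T(s) = K_p·P(s)/(1 + K_p·P(s)) = 53.84/(s + 6.9 + 53.84) = 53.84/(s + 60.74).
The closed-loop pole is at s = −60.74.

s = -60.74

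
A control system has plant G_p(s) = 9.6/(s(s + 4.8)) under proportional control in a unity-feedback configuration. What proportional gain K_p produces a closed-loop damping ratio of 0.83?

K_p = 0.871

Closed-loop characteristic equation: s² + 4.8s + K_p·9.6 = 0.
So ω_n = √(9.6K_p) and 2ζω_n = 4.8, giving ζ = 4.8/(2√(9.6K_p)).
Setting ζ = 0.83: √(9.6K_p) = 4.8/(2·0.83) = 2.892, so K_p = 8.361/9.6 = 0.871.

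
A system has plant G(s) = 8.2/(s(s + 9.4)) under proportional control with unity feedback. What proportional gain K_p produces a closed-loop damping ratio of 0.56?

K_p = 8.59

Closed-loop characteristic equation: s² + 9.4s + K_p·8.2 = 0.
So ω_n = √(8.2K_p) and 2ζω_n = 9.4, giving ζ = 9.4/(2√(8.2K_p)).
Setting ζ = 0.56: √(8.2K_p) = 9.4/(2·0.56) = 8.393, so K_p = 70.44/8.2 = 8.59.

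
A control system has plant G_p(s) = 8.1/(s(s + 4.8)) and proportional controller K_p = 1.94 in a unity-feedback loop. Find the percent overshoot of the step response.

From 1 + K_pG_p(s) = 0: s² + 4.8s + 15.71 = 0 ⇒ ω_n = 3.964, ζ = 0.6054.
%OS = 100·exp(−πζ/√(1−ζ²)) = 100·exp(−π·0.6054/√0.6334) = 9.16%.

9.16%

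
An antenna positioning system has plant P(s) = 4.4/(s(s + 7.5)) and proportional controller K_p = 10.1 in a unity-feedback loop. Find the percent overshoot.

Closed-loop characteristic equation: s² + 7.5s + 44.44 = 0, so ω_n = 6.666 rad/s and ζ = 7.5/(2·6.666) = 0.5625.
%OS = 100·exp(−πζ/√(1−ζ²)) = 100·exp(−π·0.5625/√0.6836) = 11.8%.

11.8%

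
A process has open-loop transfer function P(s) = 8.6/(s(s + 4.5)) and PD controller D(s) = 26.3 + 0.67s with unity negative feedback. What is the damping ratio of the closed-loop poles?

Forward path: (26.3 + 0.67s)·8.6/(s(s+4.5)). The closed-loop characteristic equation is s² + (4.5 + 8.6·0.67)s + 8.6·26.3 = 0.
That is s² + 10.26s + 226.2 = 0, so ω_n = 15.04 rad/s and ζ = 10.26/(2·15.04) = 0.3412.

ζ = 0.341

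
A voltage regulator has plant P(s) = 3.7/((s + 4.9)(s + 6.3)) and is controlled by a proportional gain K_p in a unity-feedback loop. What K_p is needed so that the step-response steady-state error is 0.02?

K_p = 409

The loop is type 0, so e_ss(step) = 1/(1 + K_pos) with K_pos = K_p·P(0).
P(0) = 0.1199. Require 1/(1 + K_p·0.1199) = 0.02, so 1 + 0.1199·K_p = 50.
K_p = (50 − 1)/0.1199 = 409.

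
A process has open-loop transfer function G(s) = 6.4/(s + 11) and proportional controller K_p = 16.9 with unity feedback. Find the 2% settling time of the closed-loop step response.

Closed-loop transfer function: T(s) = K_p·G(s)/(1 + K_p·G(s)) = 108.2/(s + 11 + 108.2) = 108.2/(s + 119.2).
Time constant τ = 1/119.2 = 0.008392 s, so the 2% settling time is about 4τ = 0.0336 s.

T_s ≈ 0.0336 s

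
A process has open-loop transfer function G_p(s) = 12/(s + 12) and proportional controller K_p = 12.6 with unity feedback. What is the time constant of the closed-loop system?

τ = 0.00613 s

Closed-loop transfer function: T(s) = K_p·G_p(s)/(1 + K_p·G_p(s)) = 151.2/(s + 12 + 151.2) = 151.2/(s + 163.2).
Time constant τ = 1/163.2 = 0.00613 s.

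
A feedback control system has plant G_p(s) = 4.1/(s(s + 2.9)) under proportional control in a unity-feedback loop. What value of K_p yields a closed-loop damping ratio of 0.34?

Closed-loop characteristic equation: s² + 2.9s + K_p·4.1 = 0.
So ω_n = √(4.1K_p) and 2ζω_n = 2.9, giving ζ = 2.9/(2√(4.1K_p)).
Setting ζ = 0.34: √(4.1K_p) = 2.9/(2·0.34) = 4.265, so K_p = 18.19/4.1 = 4.44.

K_p = 4.44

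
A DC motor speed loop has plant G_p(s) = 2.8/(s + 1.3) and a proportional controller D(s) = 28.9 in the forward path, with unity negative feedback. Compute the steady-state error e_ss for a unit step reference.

The loop is type 0. Static position error constant K_pos = D(0)·G_p(0) = 28.9·2.154 = 62.25.
Steady-state error to a unit step: e_ss = 1/(1+K_pos) = 1/63.25 = 0.0158.

0.0158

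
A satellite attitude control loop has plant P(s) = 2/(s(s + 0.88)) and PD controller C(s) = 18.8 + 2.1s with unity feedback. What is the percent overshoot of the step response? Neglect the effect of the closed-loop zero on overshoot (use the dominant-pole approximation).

Forward path: (18.8 + 2.1s)·2/(s(s+0.88)). The closed-loop characteristic equation is s² + (0.88 + 2·2.1)s + 2·18.8 = 0.
That is s² + 5.08s + 37.6 = 0, so ω_n = 6.132 rad/s and ζ = 5.08/(2·6.132) = 0.4142.
%OS = 100·exp(−πζ/√(1−ζ²)) = 23.9%.

23.9%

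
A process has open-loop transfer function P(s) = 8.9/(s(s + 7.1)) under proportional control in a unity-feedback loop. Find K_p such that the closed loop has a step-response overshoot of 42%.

K_p = 20

From %OS = 100·exp(−πζ/√(1−ζ²)) = 42%, ζ = −ln(0.42)/√(π²+ln²(0.42)) = 0.2662.
Characteristic equation s² + 7.1s + 8.9K_p = 0 gives ζ = 7.1/(2√(8.9K_p)).
Setting ζ = 0.2662: √(8.9K_p) = 7.1/(2·0.2662) = 13.34, so K_p = 177.9/8.9 = 20.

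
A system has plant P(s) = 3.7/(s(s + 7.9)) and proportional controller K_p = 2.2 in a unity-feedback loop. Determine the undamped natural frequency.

1 + K_p·P(s) = 0 gives s² + 7.9s + 8.14 = 0.
So ω_n² = 8.14 ⇒ ω_n = 2.853 rad/s, and ζ = 7.9/(2ω_n) = 1.38.

ω_n = 2.85 rad/s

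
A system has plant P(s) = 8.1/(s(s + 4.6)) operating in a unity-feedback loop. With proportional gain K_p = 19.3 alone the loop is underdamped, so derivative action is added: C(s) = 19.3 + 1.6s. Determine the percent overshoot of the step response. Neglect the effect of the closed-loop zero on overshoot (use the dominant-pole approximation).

4.51%

Forward path: (19.3 + 1.6s)·8.1/(s(s+4.6)). The closed-loop characteristic equation is s² + (4.6 + 8.1·1.6)s + 8.1·19.3 = 0.
That is s² + 17.56s + 156.3 = 0, so ω_n = 12.5 rad/s and ζ = 17.56/(2·12.5) = 0.7022.
%OS = 100·exp(−πζ/√(1−ζ²)) = 4.51%.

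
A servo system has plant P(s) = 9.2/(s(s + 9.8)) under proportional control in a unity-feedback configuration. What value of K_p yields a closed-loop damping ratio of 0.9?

K_p = 3.22

Closed-loop characteristic equation: s² + 9.8s + K_p·9.2 = 0.
So ω_n = √(9.2K_p) and 2ζω_n = 9.8, giving ζ = 9.8/(2√(9.2K_p)).
Setting ζ = 0.9: √(9.2K_p) = 9.8/(2·0.9) = 5.444, so K_p = 29.64/9.2 = 3.22.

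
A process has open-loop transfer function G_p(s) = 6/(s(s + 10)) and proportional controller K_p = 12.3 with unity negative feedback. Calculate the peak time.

T_p = 0.45 s

From 1 + K_pG_p(s) = 0: s² + 10s + 73.8 = 0 ⇒ ω_n = 8.591, ζ = 0.582.
Damped frequency ω_d = ω_n√(1−ζ²) = 6.986 rad/s, so peak time T_p = π/ω_d = 0.45 s.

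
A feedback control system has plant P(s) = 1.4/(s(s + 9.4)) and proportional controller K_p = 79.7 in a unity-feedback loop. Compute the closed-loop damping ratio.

ζ = 0.445

With unity feedback the closed-loop characteristic equation is s² + 9.4s + 79.7·1.4 = s² + 9.4s + 111.6 = 0.
Matching s² + 2ζω_n s + ω_n²: ω_n = √111.6 = 10.56 rad/s and 2ζω_n = 9.4, so ζ = 9.4/(2·10.56) = 0.445.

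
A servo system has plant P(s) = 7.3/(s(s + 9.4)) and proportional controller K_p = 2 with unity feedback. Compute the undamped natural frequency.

The closed-loop denominator is s(s+9.4) + 2·7.3 = s² + 9.4s + 14.6.
Matching s² + 2ζω_n s + ω_n²: ω_n = √14.6 = 3.821 rad/s and 2ζω_n = 9.4, so ζ = 9.4/(2·3.821) = 1.23.

ω_n = 3.82 rad/s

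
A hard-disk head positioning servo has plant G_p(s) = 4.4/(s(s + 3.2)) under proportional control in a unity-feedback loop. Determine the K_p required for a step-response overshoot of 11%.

From %OS = 100·exp(−πζ/√(1−ζ²)) = 11%, ζ = −ln(0.11)/√(π²+ln²(0.11)) = 0.5749.
Characteristic equation s² + 3.2s + 4.4K_p = 0 gives ζ = 3.2/(2√(4.4K_p)).
Setting ζ = 0.5749: √(4.4K_p) = 3.2/(2·0.5749) = 2.783, so K_p = 7.746/4.4 = 1.76.

K_p = 1.76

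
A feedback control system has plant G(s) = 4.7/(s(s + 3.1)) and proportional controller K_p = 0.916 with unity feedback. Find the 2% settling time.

From 1 + K_pG(s) = 0: s² + 3.1s + 4.305 = 0 ⇒ ω_n = 2.075, ζ = 0.747.
2% settling time T_s ≈ 4/(ζω_n) = 4/1.55 = 2.58 s.

T_s ≈ 2.58 s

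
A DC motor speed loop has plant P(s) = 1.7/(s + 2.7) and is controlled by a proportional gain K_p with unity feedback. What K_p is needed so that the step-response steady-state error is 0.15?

Steady-state error for a unit step on this type-0 loop is 1/(1 + K_p·P(0)).
P(0) = 0.6296. Require 1/(1 + K_p·0.6296) = 0.15, so 1 + 0.6296·K_p = 6.667.
K_p = (6.667 − 1)/0.6296 = 9.

K_p = 9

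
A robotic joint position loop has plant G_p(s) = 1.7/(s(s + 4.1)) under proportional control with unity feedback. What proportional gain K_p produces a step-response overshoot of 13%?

From %OS = 100·exp(−πζ/√(1−ζ²)) = 13%, ζ = −ln(0.13)/√(π²+ln²(0.13)) = 0.5446.
Characteristic equation s² + 4.1s + 1.7K_p = 0 gives ζ = 4.1/(2√(1.7K_p)).
Setting ζ = 0.5446: √(1.7K_p) = 4.1/(2·0.5446) = 3.764, so K_p = 14.17/1.7 = 8.33.

K_p = 8.33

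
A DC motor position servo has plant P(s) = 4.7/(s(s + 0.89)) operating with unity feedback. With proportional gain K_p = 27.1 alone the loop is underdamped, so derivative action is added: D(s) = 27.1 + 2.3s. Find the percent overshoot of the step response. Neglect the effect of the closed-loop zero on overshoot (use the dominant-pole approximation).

14.9%

Forward path: (27.1 + 2.3s)·4.7/(s(s+0.89)). The closed-loop characteristic equation is s² + (0.89 + 4.7·2.3)s + 4.7·27.1 = 0.
That is s² + 11.7s + 127.4 = 0, so ω_n = 11.29 rad/s and ζ = 11.7/(2·11.29) = 0.5183.
%OS = 100·exp(−πζ/√(1−ζ²)) = 14.9%.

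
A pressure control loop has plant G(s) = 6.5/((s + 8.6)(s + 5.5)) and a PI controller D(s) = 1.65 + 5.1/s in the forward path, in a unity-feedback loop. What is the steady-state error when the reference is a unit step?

0

The open loop D(s)G(s) has a pole at the origin (type 1), so the static position error constant is infinite and e_ss = 1/(1+∞) = 0.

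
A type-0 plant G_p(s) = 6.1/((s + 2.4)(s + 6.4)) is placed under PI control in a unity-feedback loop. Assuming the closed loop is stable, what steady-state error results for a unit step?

The PI controller's integrator makes the forward path type 1, so e_ss to a step is zero.

0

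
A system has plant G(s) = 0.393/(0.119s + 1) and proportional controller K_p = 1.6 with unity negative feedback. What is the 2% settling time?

T_s ≈ 0.292 s

Closed loop: T(s) = K_p·G/(1+K_p·G) = 0.6288/(0.119s + 1 + 0.6288), with pole at s = −(1 + 0.6288)/0.119 = −13.69.
τ = 1/13.69 = 0.07306 s, so 2% settling time ≈ 4τ = 0.292 s.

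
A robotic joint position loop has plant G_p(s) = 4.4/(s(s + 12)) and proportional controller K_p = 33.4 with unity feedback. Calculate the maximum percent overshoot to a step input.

Closed-loop characteristic equation: s² + 12s + 147 = 0, so ω_n = 12.12 rad/s and ζ = 12/(2·12.12) = 0.4949.
%OS = 100·exp(−πζ/√(1−ζ²)) = 100·exp(−π·0.4949/√0.755) = 16.7%.

16.7%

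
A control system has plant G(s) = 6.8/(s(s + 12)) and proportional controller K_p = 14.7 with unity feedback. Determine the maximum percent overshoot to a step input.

The closed-loop denominator s² + 12s + 99.96 gives ω_n = √99.96 = 9.998 and ζ = 12/(2ω_n) = 0.6001.
%OS = 100·exp(−πζ/√(1−ζ²)) = 100·exp(−π·0.6001/√0.6399) = 9.47%.

9.47%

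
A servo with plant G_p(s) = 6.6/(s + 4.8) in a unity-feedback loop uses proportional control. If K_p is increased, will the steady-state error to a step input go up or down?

decrease

The position error constant K_pos = K_p·G_p(0) grows with K_p, and e_ss = 1/(1+K_pos) falls.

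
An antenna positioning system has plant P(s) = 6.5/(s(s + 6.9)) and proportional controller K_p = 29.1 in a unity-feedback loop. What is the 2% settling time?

T_s ≈ 1.16 s

From 1 + K_pP(s) = 0: s² + 6.9s + 189.2 = 0 ⇒ ω_n = 13.75, ζ = 0.2509.
2% settling time T_s ≈ 4/(ζω_n) = 4/3.45 = 1.16 s.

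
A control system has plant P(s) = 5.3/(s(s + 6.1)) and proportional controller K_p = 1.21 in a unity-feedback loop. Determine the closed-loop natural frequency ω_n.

ω_n = 2.53 rad/s

The closed-loop denominator is s(s+6.1) + 1.21·5.3 = s² + 6.1s + 6.413.
So ω_n² = 6.413 ⇒ ω_n = 2.532 rad/s, and ζ = 6.1/(2ω_n) = 1.2.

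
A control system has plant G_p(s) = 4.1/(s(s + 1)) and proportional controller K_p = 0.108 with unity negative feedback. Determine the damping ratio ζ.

1 + K_p·G_p(s) = 0 gives s² + 1s + 0.4428 = 0.
Matching s² + 2ζω_n s + ω_n²: ω_n = √0.4428 = 0.6654 rad/s and 2ζω_n = 1, so ζ = 1/(2·0.6654) = 0.751.

ζ = 0.751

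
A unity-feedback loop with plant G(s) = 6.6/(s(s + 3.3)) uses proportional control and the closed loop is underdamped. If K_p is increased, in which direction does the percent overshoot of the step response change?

increase

Characteristic equation s² + 3.3s + K_p·6.6 = 0: raising K_p raises ω_n while 2ζω_n = 3.3 is fixed, so ζ falls and overshoot grows.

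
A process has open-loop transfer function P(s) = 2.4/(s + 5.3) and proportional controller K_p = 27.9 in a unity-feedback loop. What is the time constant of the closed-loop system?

τ = 0.0138 s

Closed-loop transfer function: T(s) = K_p·P(s)/(1 + K_p·P(s)) = 66.96/(s + 5.3 + 66.96) = 66.96/(s + 72.26).
Time constant τ = 1/72.26 = 0.0138 s.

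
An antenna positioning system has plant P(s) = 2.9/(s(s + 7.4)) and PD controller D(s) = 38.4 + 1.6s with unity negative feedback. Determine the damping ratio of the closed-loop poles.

ζ = 0.57

Forward path: (38.4 + 1.6s)·2.9/(s(s+7.4)). The closed-loop characteristic equation is s² + (7.4 + 2.9·1.6)s + 2.9·38.4 = 0.
That is s² + 12.04s + 111.4 = 0, so ω_n = 10.55 rad/s and ζ = 12.04/(2·10.55) = 0.5705.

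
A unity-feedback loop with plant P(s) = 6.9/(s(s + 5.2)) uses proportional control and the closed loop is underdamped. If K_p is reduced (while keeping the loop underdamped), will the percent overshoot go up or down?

ζ = 5.2/(2√(6.9K_p)) rises as K_p falls; higher damping means less overshoot.

decrease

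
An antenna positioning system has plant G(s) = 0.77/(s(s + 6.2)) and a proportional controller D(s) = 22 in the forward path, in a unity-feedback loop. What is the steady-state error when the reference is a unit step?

0

The open loop D(s)G(s) has a pole at the origin (type 1), so the static position error constant is infinite and e_ss = 1/(1+∞) = 0.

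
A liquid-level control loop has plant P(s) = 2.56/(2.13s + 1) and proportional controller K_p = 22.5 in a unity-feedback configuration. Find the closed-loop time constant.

Closed loop: T(s) = K_p·P/(1+K_p·P) = 57.6/(2.13s + 1 + 57.6), with pole at s = −(1 + 57.6)/2.13 = −27.51.
Closed-loop time constant τ = 1/27.51 = 0.0363 s.

τ = 0.0363 s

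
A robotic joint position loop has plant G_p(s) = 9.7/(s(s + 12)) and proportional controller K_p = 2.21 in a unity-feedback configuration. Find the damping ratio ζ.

ζ = 1.3

The closed-loop denominator is s(s+12) + 2.21·9.7 = s² + 12s + 21.44.
So ω_n² = 21.44 ⇒ ω_n = 4.63 rad/s, and ζ = 12/(2ω_n) = 1.3.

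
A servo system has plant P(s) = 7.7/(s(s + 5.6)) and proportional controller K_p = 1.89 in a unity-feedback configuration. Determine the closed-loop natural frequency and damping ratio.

With unity feedback the closed-loop characteristic equation is s² + 5.6s + 1.89·7.7 = s² + 5.6s + 14.55 = 0.
Matching s² + 2ζω_n s + ω_n²: ω_n = √14.55 = 3.815 rad/s and 2ζω_n = 5.6, so ζ = 5.6/(2·3.815) = 0.734.

ω_n = 3.81 rad/s, ζ = 0.734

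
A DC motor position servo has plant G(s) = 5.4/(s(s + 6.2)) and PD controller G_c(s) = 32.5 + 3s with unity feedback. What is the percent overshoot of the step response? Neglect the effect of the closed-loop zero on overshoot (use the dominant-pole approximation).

0.692%

Forward path: (32.5 + 3s)·5.4/(s(s+6.2)). The closed-loop characteristic equation is s² + (6.2 + 5.4·3)s + 5.4·32.5 = 0.
That is s² + 22.4s + 175.5 = 0, so ω_n = 13.25 rad/s and ζ = 22.4/(2·13.25) = 0.8454.
%OS = 100·exp(−πζ/√(1−ζ²)) = 0.692%.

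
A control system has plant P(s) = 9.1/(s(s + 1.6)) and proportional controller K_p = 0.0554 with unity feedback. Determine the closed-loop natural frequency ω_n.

ω_n = 0.71 rad/s

The closed-loop denominator is s(s+1.6) + 0.0554·9.1 = s² + 1.6s + 0.5041.
So ω_n² = 0.5041 ⇒ ω_n = 0.71 rad/s, and ζ = 1.6/(2ω_n) = 1.13.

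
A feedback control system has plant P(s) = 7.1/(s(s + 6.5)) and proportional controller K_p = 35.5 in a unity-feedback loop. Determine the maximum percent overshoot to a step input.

Closed-loop characteristic equation: s² + 6.5s + 252 = 0, so ω_n = 15.88 rad/s and ζ = 6.5/(2·15.88) = 0.2047.
%OS = 100·exp(−πζ/√(1−ζ²)) = 100·exp(−π·0.2047/√0.9581) = 51.8%.

51.8%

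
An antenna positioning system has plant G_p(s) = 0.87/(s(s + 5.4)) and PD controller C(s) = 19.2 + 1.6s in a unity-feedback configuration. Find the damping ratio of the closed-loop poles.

ζ = 0.831

Forward path: (19.2 + 1.6s)·0.87/(s(s+5.4)). The closed-loop characteristic equation is s² + (5.4 + 0.87·1.6)s + 0.87·19.2 = 0.
That is s² + 6.792s + 16.7 = 0, so ω_n = 4.087 rad/s and ζ = 6.792/(2·4.087) = 0.8309.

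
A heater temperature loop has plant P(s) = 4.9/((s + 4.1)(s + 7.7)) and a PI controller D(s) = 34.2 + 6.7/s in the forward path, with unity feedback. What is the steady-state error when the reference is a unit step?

0

The open loop D(s)P(s) has a pole at the origin (type 1), so the static position error constant is infinite and e_ss = 1/(1+∞) = 0.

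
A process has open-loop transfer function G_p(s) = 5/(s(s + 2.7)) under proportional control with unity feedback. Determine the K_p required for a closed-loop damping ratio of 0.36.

Closed-loop characteristic equation: s² + 2.7s + K_p·5 = 0.
So ω_n = √(5K_p) and 2ζω_n = 2.7, giving ζ = 2.7/(2√(5K_p)).
Setting ζ = 0.36: √(5K_p) = 2.7/(2·0.36) = 3.75, so K_p = 14.06/5 = 2.81.

K_p = 2.81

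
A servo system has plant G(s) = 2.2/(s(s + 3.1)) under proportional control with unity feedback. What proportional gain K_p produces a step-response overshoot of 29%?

K_p = 8.13

From %OS = 100·exp(−πζ/√(1−ζ²)) = 29%, ζ = −ln(0.29)/√(π²+ln²(0.29)) = 0.3666.
Characteristic equation s² + 3.1s + 2.2K_p = 0 gives ζ = 3.1/(2√(2.2K_p)).
Setting ζ = 0.3666: √(2.2K_p) = 3.1/(2·0.3666) = 4.228, so K_p = 17.88/2.2 = 8.13.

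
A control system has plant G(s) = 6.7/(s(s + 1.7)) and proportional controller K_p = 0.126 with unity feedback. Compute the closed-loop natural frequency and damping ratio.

The closed-loop denominator is s(s+1.7) + 0.126·6.7 = s² + 1.7s + 0.8442.
So ω_n² = 0.8442 ⇒ ω_n = 0.9188 rad/s, and ζ = 1.7/(2ω_n) = 0.925.

ω_n = 0.919 rad/s, ζ = 0.925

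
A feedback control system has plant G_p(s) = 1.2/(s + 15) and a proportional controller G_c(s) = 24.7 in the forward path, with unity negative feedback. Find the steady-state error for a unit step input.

0.336

The loop is type 0. Static position error constant K_pos = G_c(0)·G_p(0) = 24.7·0.08 = 1.976.
Steady-state error to a unit step: e_ss = 1/(1+K_pos) = 1/2.976 = 0.336.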